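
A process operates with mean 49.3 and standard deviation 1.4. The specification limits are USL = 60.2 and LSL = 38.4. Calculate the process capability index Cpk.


Cpu = (60.2 - 49.3) / (3 * 1.4) = 2.6
Cpl = (49.3 - 38.4) / (3 * 1.4) = 2.6
Cpk = min(2.6, 2.6) = 2.6

2.6


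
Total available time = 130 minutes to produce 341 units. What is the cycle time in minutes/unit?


Formula: CT = Available Time / Number of Units
CT = 130 min / 341 units
CT = 0.38 min/unit

0.38 min/unit


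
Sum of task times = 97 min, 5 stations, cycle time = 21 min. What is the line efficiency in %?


Formula: Efficiency = Sum of Task Times / (N_stations * CT) * 100
Total station capacity = 5 stations * 21 min = 105 min
Efficiency = 97 / 105 * 100 = 92.4%

92.4%


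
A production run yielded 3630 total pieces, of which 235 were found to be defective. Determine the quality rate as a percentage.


Formula: Quality Rate = Good Pieces / Total Pieces * 100
Good pieces = 3630 - 235 = 3395
QR = 3395 / 3630 * 100 = 93.5%

93.5%


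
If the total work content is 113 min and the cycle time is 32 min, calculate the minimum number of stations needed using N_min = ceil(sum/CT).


Formula: N_min = ceil(Sum of Task Times / Cycle Time)
N_min = ceil(113 min / 32 min) = ceil(3.5312)
N_min = 4 stations

4


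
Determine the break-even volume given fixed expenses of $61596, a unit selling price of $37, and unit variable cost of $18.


Formula: BEQ = Fixed Costs / (Price - Variable Cost)
Contribution margin = $37 - $18 = $19/unit
BEQ = ceil($61596 / $19/unit) = ceil(3241.89) = 3242 units

3242 units


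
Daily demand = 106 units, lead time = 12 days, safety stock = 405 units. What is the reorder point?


Formula: ROP = (Daily Demand * Lead Time) + Safety Stock
Demand during lead time = 106 * 12 = 1272 units
ROP = 1272 + 405 = 1677 units

1677 units


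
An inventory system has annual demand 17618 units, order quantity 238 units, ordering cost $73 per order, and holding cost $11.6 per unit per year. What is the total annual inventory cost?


TC = 17618/238 * 73 + 238/2 * 11.6

$6784.24


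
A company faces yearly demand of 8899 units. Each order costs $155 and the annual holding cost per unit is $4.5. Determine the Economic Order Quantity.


Formula: EOQ = sqrt(2 * D * S / H)
Numerator: 2 * 8899 * 155 = 2758690
2DS/H = 2758690 / 4.5 = 613042.2
EOQ = sqrt(613042.2) = 783.0 units

783.0 units


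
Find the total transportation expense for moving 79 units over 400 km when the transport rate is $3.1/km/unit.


TC = dist * cost * units = 400 * 3.1 * 79 = $97960.00

$97960.00


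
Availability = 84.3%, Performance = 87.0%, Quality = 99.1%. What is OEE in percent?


Formula: OEE = Availability * Performance * Quality / 10000
A * P = 84.3% * 87.0% / 100 = 73.34%
OEE = 73.34% * 99.1% / 100 = 72.7%

72.7%


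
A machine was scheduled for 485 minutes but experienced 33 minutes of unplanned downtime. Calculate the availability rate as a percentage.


Formula: Availability = (Planned Time - Downtime) / Planned Time * 100
Uptime = 485 - 33 = 452 min
Availability = 452 / 485 * 100 = 93.2%

93.2%


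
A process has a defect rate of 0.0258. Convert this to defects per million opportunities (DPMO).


DPMO = defect_rate * 1000000 = 0.0258 * 1000000

25800


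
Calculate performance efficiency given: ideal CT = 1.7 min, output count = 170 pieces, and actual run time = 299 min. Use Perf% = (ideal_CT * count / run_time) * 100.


Formula: Performance = (Ideal CT * Total Count) / Run Time * 100
Ideal output time = 1.7 * 170 = 289.0 min
Performance = 289.0 / 299 * 100 = 96.7%

96.7%


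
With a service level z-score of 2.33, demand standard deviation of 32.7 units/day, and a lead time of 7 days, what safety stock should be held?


Formula: SS = z * sigma_d * sqrt(LT)
sqrt(LT) = sqrt(7) = 2.6458
SS = 2.33 * 32.7 * 2.6458
SS = 201.6 units

201.6 units


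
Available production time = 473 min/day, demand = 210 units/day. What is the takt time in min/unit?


Formula: Takt Time = Available Production Time / Customer Demand
Takt = 473 min/day / 210 units/day
Takt = 2.25 min/unit

2.25 min/unit


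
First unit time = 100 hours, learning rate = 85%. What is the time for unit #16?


Formula: T_n = T_1 * (learning_rate)^(log2(n)) where learning_rate = rate/100
Doublings = log2(16) = 4
T_n = 100 * 0.85^4
T_n = 100 * 0.522 = 52.2 hours

52.2 hours


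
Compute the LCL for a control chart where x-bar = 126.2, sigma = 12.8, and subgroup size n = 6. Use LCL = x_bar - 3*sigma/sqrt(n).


LCL = 126.2 - 3 * 12.8 / sqrt(6)

110.52


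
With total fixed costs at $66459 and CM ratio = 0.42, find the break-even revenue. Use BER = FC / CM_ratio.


Formula: BER = Fixed Costs / Contribution Margin Ratio
BER = $66459 / 0.42
BER = $158235.71 (to the nearest cent)

$158235.71


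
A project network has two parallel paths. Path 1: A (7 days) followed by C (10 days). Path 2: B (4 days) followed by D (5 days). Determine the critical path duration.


Path 1 = 7 + 10 = 17 days
Path 2 = 4 + 5 = 9 days
Duration = max(17, 9) = 17 days

17 days


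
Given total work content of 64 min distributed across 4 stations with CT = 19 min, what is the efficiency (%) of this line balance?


Formula: Efficiency = Sum of Task Times / (N_stations * CT) * 100
Total station capacity = 4 stations * 19 min = 76 min
Efficiency = 64 / 76 * 100 = 84.2%

84.2%


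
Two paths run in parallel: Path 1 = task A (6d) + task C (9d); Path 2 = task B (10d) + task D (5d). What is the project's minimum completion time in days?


Path 1 = 6 + 9 = 15 days
Path 2 = 10 + 5 = 15 days
Duration = max(15, 15) = 15 days

15 days


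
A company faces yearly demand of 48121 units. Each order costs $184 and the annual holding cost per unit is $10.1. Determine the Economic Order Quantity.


Formula: EOQ = sqrt(2 * D * S / H)
Numerator: 2 * 48121 * 184 = 17708528
2DS/H = 17708528 / 10.1 = 1753319.6
EOQ = sqrt(1753319.6) = 1324.1 units

1324.1 units


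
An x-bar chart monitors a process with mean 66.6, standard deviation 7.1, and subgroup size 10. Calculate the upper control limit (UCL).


UCL = 66.6 + 3 * 7.1 / sqrt(10)

73.34


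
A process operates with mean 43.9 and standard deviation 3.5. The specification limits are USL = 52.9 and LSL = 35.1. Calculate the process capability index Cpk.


Cpu = (52.9 - 43.9) / (3 * 3.5) = 0.86
Cpl = (43.9 - 35.1) / (3 * 3.5) = 0.84
Cpk = min(0.86, 0.84) = 0.84

0.84


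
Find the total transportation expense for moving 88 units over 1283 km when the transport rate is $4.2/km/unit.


TC = dist * cost * units = 1283 * 4.2 * 88 = $474196.80

$474196.80


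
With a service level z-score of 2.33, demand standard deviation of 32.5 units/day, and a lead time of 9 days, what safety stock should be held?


Formula: SS = z * sigma_d * sqrt(LT)
sqrt(LT) = sqrt(9) = 3.0
SS = 2.33 * 32.5 * 3.0
SS = 227.2 units

227.2 units


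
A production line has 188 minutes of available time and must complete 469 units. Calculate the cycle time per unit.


Formula: CT = Available Time / Number of Units
CT = 188 min / 469 units
CT = 0.4 min/unit

0.4 min/unit


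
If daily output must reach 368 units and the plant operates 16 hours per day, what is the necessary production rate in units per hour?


Formula: Production Rate = Daily Demand / Available Hours
Rate = 368 units/day / 16 hours/day
Rate = 23.0 units/hour

23.0 units/hour


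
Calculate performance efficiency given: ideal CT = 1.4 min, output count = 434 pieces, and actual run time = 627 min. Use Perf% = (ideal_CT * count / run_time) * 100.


Formula: Performance = (Ideal CT * Total Count) / Run Time * 100
Ideal output time = 1.4 * 434 = 607.6 min
Performance = 607.6 / 627 * 100 = 96.9%

96.9%


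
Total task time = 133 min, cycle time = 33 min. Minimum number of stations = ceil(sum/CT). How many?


Formula: N_min = ceil(Sum of Task Times / Cycle Time)
N_min = ceil(133 min / 33 min) = ceil(4.0303)
N_min = 5 stations

5


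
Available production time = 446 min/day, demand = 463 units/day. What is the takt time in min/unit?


Formula: Takt Time = Available Production Time / Customer Demand
Takt = 446 min/day / 463 units/day
Takt = 0.96 min/unit

0.96 min/unit


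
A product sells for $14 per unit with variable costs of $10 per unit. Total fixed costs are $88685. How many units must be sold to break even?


Formula: BEQ = Fixed Costs / (Price - Variable Cost)
Contribution margin = $14 - $10 = $4/unit
BEQ = ceil($88685 / $4/unit) = ceil(22171.25) = 22172 units

22172 units


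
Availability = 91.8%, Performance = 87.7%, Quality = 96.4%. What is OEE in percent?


Formula: OEE = Availability * Performance * Quality / 10000
A * P = 91.8% * 87.7% / 100 = 80.51%
OEE = 80.51% * 96.4% / 100 = 77.6%

77.6%


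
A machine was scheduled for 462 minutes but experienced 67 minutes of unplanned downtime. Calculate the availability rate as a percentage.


Formula: Availability = (Planned Time - Downtime) / Planned Time * 100
Uptime = 462 - 67 = 395 min
Availability = 395 / 462 * 100 = 85.5%

85.5%


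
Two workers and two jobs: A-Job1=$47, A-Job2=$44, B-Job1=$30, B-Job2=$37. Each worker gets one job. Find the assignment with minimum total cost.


Option 1: A->1 + B->2 = $47 + $37 = $84
Option 2: A->2 + B->1 = $44 + $30 = $74
Min cost = min($84, $74) = $74

$74


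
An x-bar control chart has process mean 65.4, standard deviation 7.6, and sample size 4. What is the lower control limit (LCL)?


LCL = 65.4 - 3 * 7.6 / sqrt(4)

54.0


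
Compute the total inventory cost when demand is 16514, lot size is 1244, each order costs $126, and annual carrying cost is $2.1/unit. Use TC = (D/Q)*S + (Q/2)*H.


TC = 16514/1244 * 126 + 1244/2 * 2.1

$2978.84


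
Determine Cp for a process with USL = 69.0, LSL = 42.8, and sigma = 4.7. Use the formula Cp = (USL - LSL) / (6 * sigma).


Cp = (69.0 - 42.8) / (6 * 4.7)

0.93


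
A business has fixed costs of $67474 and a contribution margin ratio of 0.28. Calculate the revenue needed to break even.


Formula: BER = Fixed Costs / Contribution Margin Ratio
BER = $67474 / 0.28
BER = $240978.57 (to the nearest cent)

$240978.57


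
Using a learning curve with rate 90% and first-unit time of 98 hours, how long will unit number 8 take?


Formula: T_n = T_1 * (learning_rate)^(log2(n)) where learning_rate = rate/100
Doublings = log2(8) = 3
T_n = 98 * 0.9^3
T_n = 98 * 0.729 = 71.4 hours

71.4 hours


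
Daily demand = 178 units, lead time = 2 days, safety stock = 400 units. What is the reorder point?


Formula: ROP = (Daily Demand * Lead Time) + Safety Stock
Demand during lead time = 178 * 2 = 356 units
ROP = 356 + 400 = 756 units

756 units


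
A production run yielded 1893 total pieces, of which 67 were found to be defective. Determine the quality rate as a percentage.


Formula: Quality Rate = Good Pieces / Total Pieces * 100
Good pieces = 1893 - 67 = 1826
QR = 1826 / 1893 * 100 = 96.5%

96.5%


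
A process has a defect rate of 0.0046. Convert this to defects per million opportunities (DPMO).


DPMO = defect_rate * 1000000 = 0.0046 * 1000000

4600


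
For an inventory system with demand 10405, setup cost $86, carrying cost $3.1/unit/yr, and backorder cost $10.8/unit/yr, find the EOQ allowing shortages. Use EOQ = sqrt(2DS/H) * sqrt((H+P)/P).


Formula: EOQ* = sqrt(2DS/H) * sqrt((H+P)/P)
Base EOQ = sqrt(2*10405*86/3.1) = 759.81 units
Correction = sqrt((3.1+10.8)/10.8) = 1.13448
EOQ* = 759.81 * 1.13448 = 862.0 units

862.0 units


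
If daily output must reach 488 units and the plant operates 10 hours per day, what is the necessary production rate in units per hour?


Formula: Production Rate = Daily Demand / Available Hours
Rate = 488 units/day / 10 hours/day
Rate = 48.8 units/hour

48.8 units/hour


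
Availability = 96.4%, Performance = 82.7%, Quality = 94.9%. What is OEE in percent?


Formula: OEE = Availability * Performance * Quality / 10000
A * P = 96.4% * 82.7% / 100 = 79.72%
OEE = 79.72% * 94.9% / 100 = 75.7%

75.7%


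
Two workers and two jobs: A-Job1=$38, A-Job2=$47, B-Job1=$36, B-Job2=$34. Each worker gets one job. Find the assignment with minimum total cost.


Option 1: A->1 + B->2 = $38 + $34 = $72
Option 2: A->2 + B->1 = $47 + $36 = $83
Min cost = min($72, $83) = $72

$72


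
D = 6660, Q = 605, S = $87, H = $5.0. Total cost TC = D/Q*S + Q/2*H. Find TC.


TC = 6660/605 * 87 + 605/2 * 5.0

$2470.22


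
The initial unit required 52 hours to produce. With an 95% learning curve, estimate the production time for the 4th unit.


Formula: T_n = T_1 * (learning_rate)^(log2(n)) where learning_rate = rate/100
Doublings = log2(4) = 2
T_n = 52 * 0.95^2
T_n = 52 * 0.9025 = 46.9 hours

46.9 hours


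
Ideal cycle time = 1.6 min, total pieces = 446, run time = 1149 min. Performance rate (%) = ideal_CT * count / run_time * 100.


Formula: Performance = (Ideal CT * Total Count) / Run Time * 100
Ideal output time = 1.6 * 446 = 713.6 min
Performance = 713.6 / 1149 * 100 = 62.1%

62.1%


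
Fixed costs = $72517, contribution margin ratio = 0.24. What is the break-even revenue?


Formula: BER = Fixed Costs / Contribution Margin Ratio
BER = $72517 / 0.24
BER = $302154.17 (to the nearest cent)

$302154.17


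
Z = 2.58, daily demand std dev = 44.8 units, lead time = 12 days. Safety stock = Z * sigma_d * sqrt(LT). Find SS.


Formula: SS = z * sigma_d * sqrt(LT)
sqrt(LT) = sqrt(12) = 3.4641
SS = 2.58 * 44.8 * 3.4641
SS = 400.4 units

400.4 units


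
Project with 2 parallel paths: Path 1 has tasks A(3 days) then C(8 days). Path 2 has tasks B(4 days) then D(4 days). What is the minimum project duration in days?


Path 1 = 3 + 8 = 11 days
Path 2 = 4 + 4 = 8 days
Duration = max(11, 8) = 11 days

11 days


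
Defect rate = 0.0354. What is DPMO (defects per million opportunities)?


DPMO = defect_rate * 1000000 = 0.0354 * 1000000

35400


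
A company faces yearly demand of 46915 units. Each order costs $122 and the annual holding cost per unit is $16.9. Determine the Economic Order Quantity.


Formula: EOQ = sqrt(2 * D * S / H)
Numerator: 2 * 46915 * 122 = 11447260
2DS/H = 11447260 / 16.9 = 677352.7
EOQ = sqrt(677352.7) = 823.0 units

823.0 units


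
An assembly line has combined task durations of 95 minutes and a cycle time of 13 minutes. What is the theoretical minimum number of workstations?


Formula: N_min = ceil(Sum of Task Times / Cycle Time)
N_min = ceil(95 min / 13 min) = ceil(7.3077)
N_min = 8 stations

8


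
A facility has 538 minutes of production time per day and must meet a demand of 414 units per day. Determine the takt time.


Formula: Takt Time = Available Production Time / Customer Demand
Takt = 538 min/day / 414 units/day
Takt = 1.3 min/unit

1.3 min/unit


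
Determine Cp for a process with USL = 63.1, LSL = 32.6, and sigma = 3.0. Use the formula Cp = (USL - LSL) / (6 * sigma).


Cp = (63.1 - 32.6) / (6 * 3.0)

1.69


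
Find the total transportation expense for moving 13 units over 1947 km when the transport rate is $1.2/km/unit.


TC = dist * cost * units = 1947 * 1.2 * 13 = $30373.20

$30373.20


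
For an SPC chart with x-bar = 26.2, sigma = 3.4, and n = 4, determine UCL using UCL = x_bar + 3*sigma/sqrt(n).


UCL = 26.2 + 3 * 3.4 / sqrt(4)

31.3


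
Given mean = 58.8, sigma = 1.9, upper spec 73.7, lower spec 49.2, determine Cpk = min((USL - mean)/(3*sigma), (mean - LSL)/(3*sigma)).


Cpu = (73.7 - 58.8) / (3 * 1.9) = 2.61
Cpl = (58.8 - 49.2) / (3 * 1.9) = 1.68
Cpk = min(2.61, 1.68) = 1.68

1.68


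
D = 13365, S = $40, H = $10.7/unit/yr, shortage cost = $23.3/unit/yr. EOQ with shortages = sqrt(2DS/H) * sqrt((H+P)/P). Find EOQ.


Formula: EOQ* = sqrt(2DS/H) * sqrt((H+P)/P)
Base EOQ = sqrt(2*13365*40/10.7) = 316.11 units
Correction = sqrt((10.7+23.3)/23.3) = 1.20798
EOQ* = 316.11 * 1.20798 = 381.9 units

381.9 units


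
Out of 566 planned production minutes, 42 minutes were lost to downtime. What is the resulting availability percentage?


Formula: Availability = (Planned Time - Downtime) / Planned Time * 100
Uptime = 566 - 42 = 524 min
Availability = 524 / 566 * 100 = 92.6%

92.6%


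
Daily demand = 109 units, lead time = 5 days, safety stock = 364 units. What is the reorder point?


Formula: ROP = (Daily Demand * Lead Time) + Safety Stock
Demand during lead time = 109 * 5 = 545 units
ROP = 545 + 364 = 909 units

909 units


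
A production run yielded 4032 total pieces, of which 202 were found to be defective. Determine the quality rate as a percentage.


Formula: Quality Rate = Good Pieces / Total Pieces * 100
Good pieces = 4032 - 202 = 3830
QR = 3830 / 4032 * 100 = 95.0%

95.0%


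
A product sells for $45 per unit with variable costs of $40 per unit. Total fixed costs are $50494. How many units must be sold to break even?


Formula: BEQ = Fixed Costs / (Price - Variable Cost)
Contribution margin = $45 - $40 = $5/unit
BEQ = ceil($50494 / $5/unit) = ceil(10098.8) = 10099 units

10099 units


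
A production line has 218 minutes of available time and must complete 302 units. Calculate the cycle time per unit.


Formula: CT = Available Time / Number of Units
CT = 218 min / 302 units
CT = 0.72 min/unit

0.72 min/unit


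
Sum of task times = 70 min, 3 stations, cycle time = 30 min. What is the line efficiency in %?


Formula: Efficiency = Sum of Task Times / (N_stations * CT) * 100
Total station capacity = 3 stations * 30 min = 90 min
Efficiency = 70 / 90 * 100 = 77.8%

77.8%


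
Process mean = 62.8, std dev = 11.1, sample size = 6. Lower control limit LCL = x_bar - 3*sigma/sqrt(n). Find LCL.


LCL = 62.8 - 3 * 11.1 / sqrt(6)

49.21


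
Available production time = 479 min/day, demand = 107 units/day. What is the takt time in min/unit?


Formula: Takt Time = Available Production Time / Customer Demand
Takt = 479 min/day / 107 units/day
Takt = 4.48 min/unit

4.48 min/unit


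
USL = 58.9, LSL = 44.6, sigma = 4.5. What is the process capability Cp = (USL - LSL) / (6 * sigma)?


Cp = (58.9 - 44.6) / (6 * 4.5)

0.53


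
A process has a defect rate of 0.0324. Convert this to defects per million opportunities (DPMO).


DPMO = defect_rate * 1000000 = 0.0324 * 1000000

32400


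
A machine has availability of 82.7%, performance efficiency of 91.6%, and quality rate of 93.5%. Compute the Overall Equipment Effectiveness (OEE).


Formula: OEE = Availability * Performance * Quality / 10000
A * P = 82.7% * 91.6% / 100 = 75.75%
OEE = 75.75% * 93.5% / 100 = 70.8%

70.8%


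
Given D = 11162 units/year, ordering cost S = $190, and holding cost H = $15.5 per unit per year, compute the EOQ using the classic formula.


Formula: EOQ = sqrt(2 * D * S / H)
Numerator: 2 * 11162 * 190 = 4241560
2DS/H = 4241560 / 15.5 = 273649.0
EOQ = sqrt(273649.0) = 523.1 units

523.1 units


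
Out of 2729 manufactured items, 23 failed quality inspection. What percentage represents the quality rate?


Formula: Quality Rate = Good Pieces / Total Pieces * 100
Good pieces = 2729 - 23 = 2706
QR = 2706 / 2729 * 100 = 99.2%

99.2%


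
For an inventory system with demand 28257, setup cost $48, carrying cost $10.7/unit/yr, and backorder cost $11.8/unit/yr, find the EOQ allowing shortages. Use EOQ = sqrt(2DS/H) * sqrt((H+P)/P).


Formula: EOQ* = sqrt(2DS/H) * sqrt((H+P)/P)
Base EOQ = sqrt(2*28257*48/10.7) = 503.51 units
Correction = sqrt((10.7+11.8)/11.8) = 1.38086
EOQ* = 503.51 * 1.38086 = 695.3 units

695.3 units


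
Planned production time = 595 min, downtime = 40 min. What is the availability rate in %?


Formula: Availability = (Planned Time - Downtime) / Planned Time * 100
Uptime = 595 - 40 = 555 min
Availability = 555 / 595 * 100 = 93.3%

93.3%


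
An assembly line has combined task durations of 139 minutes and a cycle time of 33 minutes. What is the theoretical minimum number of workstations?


Formula: N_min = ceil(Sum of Task Times / Cycle Time)
N_min = ceil(139 min / 33 min) = ceil(4.2121)
N_min = 5 stations

5


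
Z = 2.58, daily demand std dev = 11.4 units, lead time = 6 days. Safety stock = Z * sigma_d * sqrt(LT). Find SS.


Formula: SS = z * sigma_d * sqrt(LT)
sqrt(LT) = sqrt(6) = 2.4495
SS = 2.58 * 11.4 * 2.4495
SS = 72.0 units

72.0 units


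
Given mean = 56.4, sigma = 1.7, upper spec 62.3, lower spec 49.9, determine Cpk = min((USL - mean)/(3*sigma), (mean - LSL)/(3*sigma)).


Cpu = (62.3 - 56.4) / (3 * 1.7) = 1.16
Cpl = (56.4 - 49.9) / (3 * 1.7) = 1.27
Cpk = min(1.16, 1.27) = 1.16

1.16


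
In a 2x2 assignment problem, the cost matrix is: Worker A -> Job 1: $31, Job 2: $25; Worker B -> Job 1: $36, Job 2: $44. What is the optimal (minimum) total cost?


Option 1: A->1 + B->2 = $31 + $44 = $75
Option 2: A->2 + B->1 = $25 + $36 = $61
Min cost = min($75, $61) = $61

$61


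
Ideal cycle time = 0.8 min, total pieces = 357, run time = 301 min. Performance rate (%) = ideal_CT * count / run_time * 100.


Formula: Performance = (Ideal CT * Total Count) / Run Time * 100
Ideal output time = 0.8 * 357 = 285.6 min
Performance = 285.6 / 301 * 100 = 94.9%

94.9%


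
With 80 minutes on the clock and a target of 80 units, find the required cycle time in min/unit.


Formula: CT = Available Time / Number of Units
CT = 80 min / 80 units
CT = 1.0 min/unit

1.0 min/unit


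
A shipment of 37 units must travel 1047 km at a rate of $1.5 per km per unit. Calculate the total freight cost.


TC = dist * cost * units = 1047 * 1.5 * 37 = $58108.50

$58108.50


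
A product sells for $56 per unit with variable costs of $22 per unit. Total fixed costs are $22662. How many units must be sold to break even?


Formula: BEQ = Fixed Costs / (Price - Variable Cost)
Contribution margin = $56 - $22 = $34/unit
BEQ = ceil($22662 / $34/unit) = ceil(666.53) = 667 units

667 units


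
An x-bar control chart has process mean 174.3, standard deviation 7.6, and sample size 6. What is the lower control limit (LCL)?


LCL = 174.3 - 3 * 7.6 / sqrt(6)

164.99


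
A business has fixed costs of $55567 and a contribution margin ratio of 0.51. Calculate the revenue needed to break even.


Formula: BER = Fixed Costs / Contribution Margin Ratio
BER = $55567 / 0.51
BER = $108954.90 (to the nearest cent)

$108954.90


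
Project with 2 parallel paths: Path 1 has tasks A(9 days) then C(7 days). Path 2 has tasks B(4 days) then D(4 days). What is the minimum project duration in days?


Path 1 = 9 + 7 = 16 days
Path 2 = 4 + 4 = 8 days
Duration = max(16, 8) = 16 days

16 days


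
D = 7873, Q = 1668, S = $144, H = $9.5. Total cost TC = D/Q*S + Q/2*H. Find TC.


TC = 7873/1668 * 144 + 1668/2 * 9.5

$8602.68


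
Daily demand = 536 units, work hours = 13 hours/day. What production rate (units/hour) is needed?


Formula: Production Rate = Daily Demand / Available Hours
Rate = 536 units/day / 13 hours/day
Rate = 41.2 units/hour

41.2 units/hour


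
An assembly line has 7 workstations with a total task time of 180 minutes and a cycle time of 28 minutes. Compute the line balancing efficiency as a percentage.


Formula: Efficiency = Sum of Task Times / (N_stations * CT) * 100
Total station capacity = 7 stations * 28 min = 196 min
Efficiency = 180 / 196 * 100 = 91.8%

91.8%


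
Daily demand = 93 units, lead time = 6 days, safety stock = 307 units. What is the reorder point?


Formula: ROP = (Daily Demand * Lead Time) + Safety Stock
Demand during lead time = 93 * 6 = 558 units
ROP = 558 + 307 = 865 units

865 units


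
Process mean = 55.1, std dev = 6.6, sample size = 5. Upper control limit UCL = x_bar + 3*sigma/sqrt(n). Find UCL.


UCL = 55.1 + 3 * 6.6 / sqrt(5)

63.95


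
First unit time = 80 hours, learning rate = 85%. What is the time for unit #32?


Formula: T_n = T_1 * (learning_rate)^(log2(n)) where learning_rate = rate/100
Doublings = log2(32) = 5
T_n = 80 * 0.85^5
T_n = 80 * 0.4437 = 35.5 hours

35.5 hours


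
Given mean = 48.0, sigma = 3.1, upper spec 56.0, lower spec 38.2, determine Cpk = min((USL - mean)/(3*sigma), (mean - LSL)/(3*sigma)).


Cpu = (56.0 - 48.0) / (3 * 3.1) = 0.86
Cpl = (48.0 - 38.2) / (3 * 3.1) = 1.05
Cpk = min(0.86, 1.05) = 0.86

0.86


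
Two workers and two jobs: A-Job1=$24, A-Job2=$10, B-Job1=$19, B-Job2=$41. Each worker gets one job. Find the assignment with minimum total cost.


Option 1: A->1 + B->2 = $24 + $41 = $65
Option 2: A->2 + B->1 = $10 + $19 = $29
Min cost = min($65, $29) = $29

$29


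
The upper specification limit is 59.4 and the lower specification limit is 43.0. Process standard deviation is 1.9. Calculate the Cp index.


Cp = (59.4 - 43.0) / (6 * 1.9)

1.44


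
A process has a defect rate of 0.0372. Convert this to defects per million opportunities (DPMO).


DPMO = defect_rate * 1000000 = 0.0372 * 1000000

37200


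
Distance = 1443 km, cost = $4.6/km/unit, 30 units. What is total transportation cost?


TC = dist * cost * units = 1443 * 4.6 * 30 = $199134.00

$199134.00


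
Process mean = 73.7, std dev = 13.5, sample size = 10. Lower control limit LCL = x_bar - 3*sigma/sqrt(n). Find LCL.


LCL = 73.7 - 3 * 13.5 / sqrt(10)

60.89


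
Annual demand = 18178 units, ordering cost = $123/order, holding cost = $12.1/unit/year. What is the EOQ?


Formula: EOQ = sqrt(2 * D * S / H)
Numerator: 2 * 18178 * 123 = 4471788
2DS/H = 4471788 / 12.1 = 369569.3
EOQ = sqrt(369569.3) = 607.9 units

607.9 units


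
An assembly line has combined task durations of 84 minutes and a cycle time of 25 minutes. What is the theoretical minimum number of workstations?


Formula: N_min = ceil(Sum of Task Times / Cycle Time)
N_min = ceil(84 min / 25 min) = ceil(3.36)
N_min = 4 stations

4


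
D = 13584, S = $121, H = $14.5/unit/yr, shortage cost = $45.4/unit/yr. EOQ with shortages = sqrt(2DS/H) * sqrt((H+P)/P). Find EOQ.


Formula: EOQ* = sqrt(2DS/H) * sqrt((H+P)/P)
Base EOQ = sqrt(2*13584*121/14.5) = 476.14 units
Correction = sqrt((14.5+45.4)/45.4) = 1.14864
EOQ* = 476.14 * 1.14864 = 546.9 units

546.9 units


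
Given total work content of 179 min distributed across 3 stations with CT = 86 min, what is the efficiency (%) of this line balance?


Formula: Efficiency = Sum of Task Times / (N_stations * CT) * 100
Total station capacity = 3 stations * 86 min = 258 min
Efficiency = 179 / 258 * 100 = 69.4%

69.4%


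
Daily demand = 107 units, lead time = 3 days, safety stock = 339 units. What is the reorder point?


Formula: ROP = (Daily Demand * Lead Time) + Safety Stock
Demand during lead time = 107 * 3 = 321 units
ROP = 321 + 339 = 660 units

660 units


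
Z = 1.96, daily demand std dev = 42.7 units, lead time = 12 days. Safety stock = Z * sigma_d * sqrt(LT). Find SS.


Formula: SS = z * sigma_d * sqrt(LT)
sqrt(LT) = sqrt(12) = 3.4641
SS = 1.96 * 42.7 * 3.4641
SS = 289.9 units

289.9 units


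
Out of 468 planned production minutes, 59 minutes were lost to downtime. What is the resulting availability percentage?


Formula: Availability = (Planned Time - Downtime) / Planned Time * 100
Uptime = 468 - 59 = 409 min
Availability = 409 / 468 * 100 = 87.4%

87.4%


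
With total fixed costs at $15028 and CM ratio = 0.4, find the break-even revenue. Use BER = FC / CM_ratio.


Formula: BER = Fixed Costs / Contribution Margin Ratio
BER = $15028 / 0.4
BER = $37570.00 (to the nearest cent)

$37570.00


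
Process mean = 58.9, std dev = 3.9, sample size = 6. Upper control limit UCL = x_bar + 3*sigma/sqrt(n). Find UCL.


UCL = 58.9 + 3 * 3.9 / sqrt(6)

63.68


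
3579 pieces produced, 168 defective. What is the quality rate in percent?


Formula: Quality Rate = Good Pieces / Total Pieces * 100
Good pieces = 3579 - 168 = 3411
QR = 3411 / 3579 * 100 = 95.3%

95.3%


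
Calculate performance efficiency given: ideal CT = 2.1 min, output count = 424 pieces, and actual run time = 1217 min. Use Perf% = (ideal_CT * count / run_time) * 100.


Formula: Performance = (Ideal CT * Total Count) / Run Time * 100
Ideal output time = 2.1 * 424 = 890.4 min
Performance = 890.4 / 1217 * 100 = 73.2%

73.2%


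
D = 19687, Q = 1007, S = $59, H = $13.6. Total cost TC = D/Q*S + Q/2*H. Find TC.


TC = 19687/1007 * 59 + 1007/2 * 13.6

$8001.06


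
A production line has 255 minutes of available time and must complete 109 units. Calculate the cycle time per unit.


Formula: CT = Available Time / Number of Units
CT = 255 min / 109 units
CT = 2.34 min/unit

2.34 min/unit


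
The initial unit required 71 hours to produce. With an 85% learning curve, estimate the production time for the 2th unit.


Formula: T_n = T_1 * (learning_rate)^(log2(n)) where learning_rate = rate/100
Doublings = log2(2) = 1
T_n = 71 * 0.85^1
T_n = 71 * 0.85 = 60.4 hours

60.4 hours


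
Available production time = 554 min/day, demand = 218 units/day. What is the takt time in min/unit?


Formula: Takt Time = Available Production Time / Customer Demand
Takt = 554 min/day / 218 units/day
Takt = 2.54 min/unit

2.54 min/unit


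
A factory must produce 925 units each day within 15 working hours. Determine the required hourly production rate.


Formula: Production Rate = Daily Demand / Available Hours
Rate = 925 units/day / 15 hours/day
Rate = 61.7 units/hour

61.7 units/hour


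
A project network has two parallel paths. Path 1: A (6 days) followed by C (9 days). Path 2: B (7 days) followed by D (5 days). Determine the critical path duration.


Path 1 = 6 + 9 = 15 days
Path 2 = 7 + 5 = 12 days
Duration = max(15, 12) = 15 days

15 days


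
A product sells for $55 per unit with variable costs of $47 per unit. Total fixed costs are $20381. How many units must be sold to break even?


Formula: BEQ = Fixed Costs / (Price - Variable Cost)
Contribution margin = $55 - $47 = $8/unit
BEQ = ceil($20381 / $8/unit) = ceil(2547.62) = 2548 units

2548 units


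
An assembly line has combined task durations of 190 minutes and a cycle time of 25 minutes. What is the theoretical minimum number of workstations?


Formula: N_min = ceil(Sum of Task Times / Cycle Time)
N_min = ceil(190 min / 25 min) = ceil(7.6)
N_min = 8 stations

8


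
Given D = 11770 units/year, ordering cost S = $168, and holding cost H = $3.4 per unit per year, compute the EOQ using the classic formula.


Formula: EOQ = sqrt(2 * D * S / H)
Numerator: 2 * 11770 * 168 = 3954720
2DS/H = 3954720 / 3.4 = 1163152.9
EOQ = sqrt(1163152.9) = 1078.5 units

1078.5 units


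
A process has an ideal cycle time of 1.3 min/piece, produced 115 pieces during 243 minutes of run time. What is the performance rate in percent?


Formula: Performance = (Ideal CT * Total Count) / Run Time * 100
Ideal output time = 1.3 * 115 = 149.5 min
Performance = 149.5 / 243 * 100 = 61.5%

61.5%


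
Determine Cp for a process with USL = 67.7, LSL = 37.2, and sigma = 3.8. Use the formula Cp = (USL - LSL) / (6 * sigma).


Cp = (67.7 - 37.2) / (6 * 3.8)

1.34


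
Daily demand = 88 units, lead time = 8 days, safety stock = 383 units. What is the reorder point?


Formula: ROP = (Daily Demand * Lead Time) + Safety Stock
Demand during lead time = 88 * 8 = 704 units
ROP = 704 + 383 = 1087 units

1087 units


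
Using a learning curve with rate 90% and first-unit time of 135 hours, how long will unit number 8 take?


Formula: T_n = T_1 * (learning_rate)^(log2(n)) where learning_rate = rate/100
Doublings = log2(8) = 3
T_n = 135 * 0.9^3
T_n = 135 * 0.729 = 98.4 hours

98.4 hours


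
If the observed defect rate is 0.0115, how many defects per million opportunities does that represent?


DPMO = defect_rate * 1000000 = 0.0115 * 1000000

11500


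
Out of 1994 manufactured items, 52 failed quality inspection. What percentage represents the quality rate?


Formula: Quality Rate = Good Pieces / Total Pieces * 100
Good pieces = 1994 - 52 = 1942
QR = 1942 / 1994 * 100 = 97.4%

97.4%


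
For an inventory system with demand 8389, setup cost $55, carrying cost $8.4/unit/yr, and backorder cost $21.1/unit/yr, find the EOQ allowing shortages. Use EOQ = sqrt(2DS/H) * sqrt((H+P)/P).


Formula: EOQ* = sqrt(2DS/H) * sqrt((H+P)/P)
Base EOQ = sqrt(2*8389*55/8.4) = 331.45 units
Correction = sqrt((8.4+21.1)/21.1) = 1.18241
EOQ* = 331.45 * 1.18241 = 391.9 units

391.9 units


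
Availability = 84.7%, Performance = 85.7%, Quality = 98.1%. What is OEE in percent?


Formula: OEE = Availability * Performance * Quality / 10000
A * P = 84.7% * 85.7% / 100 = 72.59%
OEE = 72.59% * 98.1% / 100 = 71.2%

71.2%


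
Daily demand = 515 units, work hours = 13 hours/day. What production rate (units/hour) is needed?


Formula: Production Rate = Daily Demand / Available Hours
Rate = 515 units/day / 13 hours/day
Rate = 39.6 units/hour

39.6 units/hour


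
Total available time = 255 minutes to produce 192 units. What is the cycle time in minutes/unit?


Formula: CT = Available Time / Number of Units
CT = 255 min / 192 units
CT = 1.33 min/unit

1.33 min/unit


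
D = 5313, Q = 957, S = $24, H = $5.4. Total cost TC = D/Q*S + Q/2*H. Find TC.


TC = 5313/957 * 24 + 957/2 * 5.4

$2717.14


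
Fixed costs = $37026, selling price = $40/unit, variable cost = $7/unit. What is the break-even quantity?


Formula: BEQ = Fixed Costs / (Price - Variable Cost)
Contribution margin = $40 - $7 = $33/unit
BEQ = ceil($37026 / $33/unit) = ceil(1122.0) = 1122 units

1122 units


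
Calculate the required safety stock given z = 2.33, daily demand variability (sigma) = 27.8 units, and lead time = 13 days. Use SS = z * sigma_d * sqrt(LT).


Formula: SS = z * sigma_d * sqrt(LT)
sqrt(LT) = sqrt(13) = 3.6056
SS = 2.33 * 27.8 * 3.6056
SS = 233.5 units

233.5 units


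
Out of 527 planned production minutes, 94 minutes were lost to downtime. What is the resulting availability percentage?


Formula: Availability = (Planned Time - Downtime) / Planned Time * 100
Uptime = 527 - 94 = 433 min
Availability = 433 / 527 * 100 = 82.2%

82.2%


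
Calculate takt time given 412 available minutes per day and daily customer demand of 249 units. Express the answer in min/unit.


Formula: Takt Time = Available Production Time / Customer Demand
Takt = 412 min/day / 249 units/day
Takt = 1.65 min/unit

1.65 min/unit


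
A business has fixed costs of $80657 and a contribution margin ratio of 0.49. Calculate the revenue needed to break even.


Formula: BER = Fixed Costs / Contribution Margin Ratio
BER = $80657 / 0.49
BER = $164606.12 (to the nearest cent)

$164606.12


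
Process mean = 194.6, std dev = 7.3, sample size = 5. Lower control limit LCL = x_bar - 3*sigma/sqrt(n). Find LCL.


LCL = 194.6 - 3 * 7.3 / sqrt(5)

184.81


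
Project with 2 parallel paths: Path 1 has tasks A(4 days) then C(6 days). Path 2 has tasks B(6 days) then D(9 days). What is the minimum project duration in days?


Path 1 = 4 + 6 = 10 days
Path 2 = 6 + 9 = 15 days
Duration = max(10, 15) = 15 days

15 days


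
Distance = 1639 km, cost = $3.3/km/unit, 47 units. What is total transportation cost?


TC = dist * cost * units = 1639 * 3.3 * 47 = $254208.90

$254208.90


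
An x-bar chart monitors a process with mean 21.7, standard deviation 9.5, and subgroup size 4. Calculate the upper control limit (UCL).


UCL = 21.7 + 3 * 9.5 / sqrt(4)

35.95


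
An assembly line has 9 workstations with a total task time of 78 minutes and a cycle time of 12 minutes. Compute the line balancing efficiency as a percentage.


Formula: Efficiency = Sum of Task Times / (N_stations * CT) * 100
Total station capacity = 9 stations * 12 min = 108 min
Efficiency = 78 / 108 * 100 = 72.2%

72.2%


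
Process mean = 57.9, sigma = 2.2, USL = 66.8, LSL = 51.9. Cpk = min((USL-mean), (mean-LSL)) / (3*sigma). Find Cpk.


Cpu = (66.8 - 57.9) / (3 * 2.2) = 1.35
Cpl = (57.9 - 51.9) / (3 * 2.2) = 0.91
Cpk = min(1.35, 0.91) = 0.91

0.91


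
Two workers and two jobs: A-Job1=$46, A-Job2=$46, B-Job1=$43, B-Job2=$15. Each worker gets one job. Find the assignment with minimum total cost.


Option 1: A->1 + B->2 = $46 + $15 = $61
Option 2: A->2 + B->1 = $46 + $43 = $89
Min cost = min($61, $89) = $61

$61


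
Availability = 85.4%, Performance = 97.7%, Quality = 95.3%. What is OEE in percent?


Formula: OEE = Availability * Performance * Quality / 10000
A * P = 85.4% * 97.7% / 100 = 83.44%
OEE = 83.44% * 95.3% / 100 = 79.5%

79.5%


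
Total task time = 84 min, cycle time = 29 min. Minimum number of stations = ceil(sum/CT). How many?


Formula: N_min = ceil(Sum of Task Times / Cycle Time)
N_min = ceil(84 min / 29 min) = ceil(2.8966)
N_min = 3 stations

3


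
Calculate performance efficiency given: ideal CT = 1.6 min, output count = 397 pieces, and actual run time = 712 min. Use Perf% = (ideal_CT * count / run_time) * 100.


Formula: Performance = (Ideal CT * Total Count) / Run Time * 100
Ideal output time = 1.6 * 397 = 635.2 min
Performance = 635.2 / 712 * 100 = 89.2%

89.2%


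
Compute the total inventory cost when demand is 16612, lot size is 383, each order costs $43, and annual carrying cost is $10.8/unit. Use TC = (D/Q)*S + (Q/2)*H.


TC = 16612/383 * 43 + 383/2 * 10.8

$3933.25


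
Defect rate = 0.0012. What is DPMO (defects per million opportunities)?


DPMO = defect_rate * 1000000 = 0.0012 * 1000000

1200


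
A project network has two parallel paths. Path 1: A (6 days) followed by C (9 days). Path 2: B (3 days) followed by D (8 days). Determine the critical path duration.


Path 1 = 6 + 9 = 15 days
Path 2 = 3 + 8 = 11 days
Duration = max(15, 11) = 15 days

15 days


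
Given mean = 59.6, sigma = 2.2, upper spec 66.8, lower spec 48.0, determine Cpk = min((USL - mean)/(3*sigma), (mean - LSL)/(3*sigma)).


Cpu = (66.8 - 59.6) / (3 * 2.2) = 1.09
Cpl = (59.6 - 48.0) / (3 * 2.2) = 1.76
Cpk = min(1.09, 1.76) = 1.09

1.09


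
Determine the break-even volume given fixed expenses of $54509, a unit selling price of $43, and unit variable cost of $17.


Formula: BEQ = Fixed Costs / (Price - Variable Cost)
Contribution margin = $43 - $17 = $26/unit
BEQ = ceil($54509 / $26/unit) = ceil(2096.5) = 2097 units

2097 units


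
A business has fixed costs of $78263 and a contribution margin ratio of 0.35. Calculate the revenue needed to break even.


Formula: BER = Fixed Costs / Contribution Margin Ratio
BER = $78263 / 0.35
BER = $223608.57 (to the nearest cent)

$223608.57


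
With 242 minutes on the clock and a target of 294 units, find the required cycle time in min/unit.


Formula: CT = Available Time / Number of Units
CT = 242 min / 294 units
CT = 0.82 min/unit

0.82 min/unit


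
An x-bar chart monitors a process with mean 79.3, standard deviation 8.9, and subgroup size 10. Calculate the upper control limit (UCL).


UCL = 79.3 + 3 * 8.9 / sqrt(10)

87.74


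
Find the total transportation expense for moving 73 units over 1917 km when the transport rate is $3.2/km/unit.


TC = dist * cost * units = 1917 * 3.2 * 73 = $447811.20

$447811.20


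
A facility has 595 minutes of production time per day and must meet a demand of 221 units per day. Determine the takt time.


Formula: Takt Time = Available Production Time / Customer Demand
Takt = 595 min/day / 221 units/day
Takt = 2.69 min/unit

2.69 min/unit


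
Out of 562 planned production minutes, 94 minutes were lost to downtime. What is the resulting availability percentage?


Formula: Availability = (Planned Time - Downtime) / Planned Time * 100
Uptime = 562 - 94 = 468 min
Availability = 468 / 562 * 100 = 83.3%

83.3%


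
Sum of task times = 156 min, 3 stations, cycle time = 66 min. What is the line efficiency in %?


Formula: Efficiency = Sum of Task Times / (N_stations * CT) * 100
Total station capacity = 3 stations * 66 min = 198 min
Efficiency = 156 / 198 * 100 = 78.8%

78.8%
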